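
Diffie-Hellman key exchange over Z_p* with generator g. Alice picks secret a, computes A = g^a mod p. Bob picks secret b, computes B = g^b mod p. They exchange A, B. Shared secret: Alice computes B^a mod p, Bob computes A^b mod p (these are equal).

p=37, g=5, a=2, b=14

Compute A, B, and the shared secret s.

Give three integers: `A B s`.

A = 5^2 mod 37  (bits of 2 = 10)
  bit 0 = 1: r = r^2 * 5 mod 37 = 1^2 * 5 = 1*5 = 5
  bit 1 = 0: r = r^2 mod 37 = 5^2 = 25
  -> A = 25
B = 5^14 mod 37  (bits of 14 = 1110)
  bit 0 = 1: r = r^2 * 5 mod 37 = 1^2 * 5 = 1*5 = 5
  bit 1 = 1: r = r^2 * 5 mod 37 = 5^2 * 5 = 25*5 = 14
  bit 2 = 1: r = r^2 * 5 mod 37 = 14^2 * 5 = 11*5 = 18
  bit 3 = 0: r = r^2 mod 37 = 18^2 = 28
  -> B = 28
s = B^a = 28^2 mod 37  (bits of 2 = 10)
  bit 0 = 1: r = r^2 * 28 mod 37 = 1^2 * 28 = 1*28 = 28
  bit 1 = 0: r = r^2 mod 37 = 28^2 = 7
  -> s = B^a = 7

Answer: 25 28 7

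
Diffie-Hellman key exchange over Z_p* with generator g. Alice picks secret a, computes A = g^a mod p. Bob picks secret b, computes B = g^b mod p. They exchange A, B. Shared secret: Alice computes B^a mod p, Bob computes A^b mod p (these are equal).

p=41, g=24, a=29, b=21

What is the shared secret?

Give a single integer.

A = 24^29 mod 41  (bits of 29 = 11101)
  bit 0 = 1: r = r^2 * 24 mod 41 = 1^2 * 24 = 1*24 = 24
  bit 1 = 1: r = r^2 * 24 mod 41 = 24^2 * 24 = 2*24 = 7
  bit 2 = 1: r = r^2 * 24 mod 41 = 7^2 * 24 = 8*24 = 28
  bit 3 = 0: r = r^2 mod 41 = 28^2 = 5
  bit 4 = 1: r = r^2 * 24 mod 41 = 5^2 * 24 = 25*24 = 26
  -> A = 26
B = 24^21 mod 41  (bits of 21 = 10101)
  bit 0 = 1: r = r^2 * 24 mod 41 = 1^2 * 24 = 1*24 = 24
  bit 1 = 0: r = r^2 mod 41 = 24^2 = 2
  bit 2 = 1: r = r^2 * 24 mod 41 = 2^2 * 24 = 4*24 = 14
  bit 3 = 0: r = r^2 mod 41 = 14^2 = 32
  bit 4 = 1: r = r^2 * 24 mod 41 = 32^2 * 24 = 40*24 = 17
  -> B = 17
s = B^a = 17^29 mod 41  (bits of 29 = 11101)
  bit 0 = 1: r = r^2 * 17 mod 41 = 1^2 * 17 = 1*17 = 17
  bit 1 = 1: r = r^2 * 17 mod 41 = 17^2 * 17 = 2*17 = 34
  bit 2 = 1: r = r^2 * 17 mod 41 = 34^2 * 17 = 8*17 = 13
  bit 3 = 0: r = r^2 mod 41 = 13^2 = 5
  bit 4 = 1: r = r^2 * 17 mod 41 = 5^2 * 17 = 25*17 = 15
  -> s = B^a = 15

Answer: 15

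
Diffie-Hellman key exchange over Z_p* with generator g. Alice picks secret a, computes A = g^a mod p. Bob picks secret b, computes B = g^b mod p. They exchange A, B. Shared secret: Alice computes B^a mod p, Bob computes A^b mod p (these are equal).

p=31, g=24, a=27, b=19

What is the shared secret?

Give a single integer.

A = 24^27 mod 31  (bits of 27 = 11011)
  bit 0 = 1: r = r^2 * 24 mod 31 = 1^2 * 24 = 1*24 = 24
  bit 1 = 1: r = r^2 * 24 mod 31 = 24^2 * 24 = 18*24 = 29
  bit 2 = 0: r = r^2 mod 31 = 29^2 = 4
  bit 3 = 1: r = r^2 * 24 mod 31 = 4^2 * 24 = 16*24 = 12
  bit 4 = 1: r = r^2 * 24 mod 31 = 12^2 * 24 = 20*24 = 15
  -> A = 15
B = 24^19 mod 31  (bits of 19 = 10011)
  bit 0 = 1: r = r^2 * 24 mod 31 = 1^2 * 24 = 1*24 = 24
  bit 1 = 0: r = r^2 mod 31 = 24^2 = 18
  bit 2 = 0: r = r^2 mod 31 = 18^2 = 14
  bit 3 = 1: r = r^2 * 24 mod 31 = 14^2 * 24 = 10*24 = 23
  bit 4 = 1: r = r^2 * 24 mod 31 = 23^2 * 24 = 2*24 = 17
  -> B = 17
s = B^a = 17^27 mod 31  (bits of 27 = 11011)
  bit 0 = 1: r = r^2 * 17 mod 31 = 1^2 * 17 = 1*17 = 17
  bit 1 = 1: r = r^2 * 17 mod 31 = 17^2 * 17 = 10*17 = 15
  bit 2 = 0: r = r^2 mod 31 = 15^2 = 8
  bit 3 = 1: r = r^2 * 17 mod 31 = 8^2 * 17 = 2*17 = 3
  bit 4 = 1: r = r^2 * 17 mod 31 = 3^2 * 17 = 9*17 = 29
  -> s = B^a = 29

Answer: 29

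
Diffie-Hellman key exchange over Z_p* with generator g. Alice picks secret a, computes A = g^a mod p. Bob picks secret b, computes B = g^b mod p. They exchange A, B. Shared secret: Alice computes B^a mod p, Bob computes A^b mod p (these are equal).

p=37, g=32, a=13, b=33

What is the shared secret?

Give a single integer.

A = 32^13 mod 37  (bits of 13 = 1101)
  bit 0 = 1: r = r^2 * 32 mod 37 = 1^2 * 32 = 1*32 = 32
  bit 1 = 1: r = r^2 * 32 mod 37 = 32^2 * 32 = 25*32 = 23
  bit 2 = 0: r = r^2 mod 37 = 23^2 = 11
  bit 3 = 1: r = r^2 * 32 mod 37 = 11^2 * 32 = 10*32 = 24
  -> A = 24
B = 32^33 mod 37  (bits of 33 = 100001)
  bit 0 = 1: r = r^2 * 32 mod 37 = 1^2 * 32 = 1*32 = 32
  bit 1 = 0: r = r^2 mod 37 = 32^2 = 25
  bit 2 = 0: r = r^2 mod 37 = 25^2 = 33
  bit 3 = 0: r = r^2 mod 37 = 33^2 = 16
  bit 4 = 0: r = r^2 mod 37 = 16^2 = 34
  bit 5 = 1: r = r^2 * 32 mod 37 = 34^2 * 32 = 9*32 = 29
  -> B = 29
s = B^a = 29^13 mod 37  (bits of 13 = 1101)
  bit 0 = 1: r = r^2 * 29 mod 37 = 1^2 * 29 = 1*29 = 29
  bit 1 = 1: r = r^2 * 29 mod 37 = 29^2 * 29 = 27*29 = 6
  bit 2 = 0: r = r^2 mod 37 = 6^2 = 36
  bit 3 = 1: r = r^2 * 29 mod 37 = 36^2 * 29 = 1*29 = 29
  -> s = B^a = 29

Answer: 29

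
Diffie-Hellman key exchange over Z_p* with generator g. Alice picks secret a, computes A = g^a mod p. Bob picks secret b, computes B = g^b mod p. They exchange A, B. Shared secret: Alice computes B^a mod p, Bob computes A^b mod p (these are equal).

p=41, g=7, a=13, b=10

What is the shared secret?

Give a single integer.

A = 7^13 mod 41  (bits of 13 = 1101)
  bit 0 = 1: r = r^2 * 7 mod 41 = 1^2 * 7 = 1*7 = 7
  bit 1 = 1: r = r^2 * 7 mod 41 = 7^2 * 7 = 8*7 = 15
  bit 2 = 0: r = r^2 mod 41 = 15^2 = 20
  bit 3 = 1: r = r^2 * 7 mod 41 = 20^2 * 7 = 31*7 = 12
  -> A = 12
B = 7^10 mod 41  (bits of 10 = 1010)
  bit 0 = 1: r = r^2 * 7 mod 41 = 1^2 * 7 = 1*7 = 7
  bit 1 = 0: r = r^2 mod 41 = 7^2 = 8
  bit 2 = 1: r = r^2 * 7 mod 41 = 8^2 * 7 = 23*7 = 38
  bit 3 = 0: r = r^2 mod 41 = 38^2 = 9
  -> B = 9
s = B^a = 9^13 mod 41  (bits of 13 = 1101)
  bit 0 = 1: r = r^2 * 9 mod 41 = 1^2 * 9 = 1*9 = 9
  bit 1 = 1: r = r^2 * 9 mod 41 = 9^2 * 9 = 40*9 = 32
  bit 2 = 0: r = r^2 mod 41 = 32^2 = 40
  bit 3 = 1: r = r^2 * 9 mod 41 = 40^2 * 9 = 1*9 = 9
  -> s = B^a = 9

Answer: 9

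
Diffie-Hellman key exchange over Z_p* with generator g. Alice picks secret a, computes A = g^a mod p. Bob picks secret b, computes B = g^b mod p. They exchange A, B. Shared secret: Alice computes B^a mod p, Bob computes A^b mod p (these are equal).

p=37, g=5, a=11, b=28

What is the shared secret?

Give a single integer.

Answer: 12

Derivation:
A = 5^11 mod 37  (bits of 11 = 1011)
  bit 0 = 1: r = r^2 * 5 mod 37 = 1^2 * 5 = 1*5 = 5
  bit 1 = 0: r = r^2 mod 37 = 5^2 = 25
  bit 2 = 1: r = r^2 * 5 mod 37 = 25^2 * 5 = 33*5 = 17
  bit 3 = 1: r = r^2 * 5 mod 37 = 17^2 * 5 = 30*5 = 2
  -> A = 2
B = 5^28 mod 37  (bits of 28 = 11100)
  bit 0 = 1: r = r^2 * 5 mod 37 = 1^2 * 5 = 1*5 = 5
  bit 1 = 1: r = r^2 * 5 mod 37 = 5^2 * 5 = 25*5 = 14
  bit 2 = 1: r = r^2 * 5 mod 37 = 14^2 * 5 = 11*5 = 18
  bit 3 = 0: r = r^2 mod 37 = 18^2 = 28
  bit 4 = 0: r = r^2 mod 37 = 28^2 = 7
  -> B = 7
s = B^a = 7^11 mod 37  (bits of 11 = 1011)
  bit 0 = 1: r = r^2 * 7 mod 37 = 1^2 * 7 = 1*7 = 7
  bit 1 = 0: r = r^2 mod 37 = 7^2 = 12
  bit 2 = 1: r = r^2 * 7 mod 37 = 12^2 * 7 = 33*7 = 9
  bit 3 = 1: r = r^2 * 7 mod 37 = 9^2 * 7 = 7*7 = 12
  -> s = B^a = 12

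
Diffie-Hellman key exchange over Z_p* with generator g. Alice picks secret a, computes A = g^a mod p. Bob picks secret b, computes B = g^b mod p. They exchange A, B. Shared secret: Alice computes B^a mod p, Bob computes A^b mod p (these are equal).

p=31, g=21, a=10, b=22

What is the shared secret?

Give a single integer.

Answer: 5

Derivation:
A = 21^10 mod 31  (bits of 10 = 1010)
  bit 0 = 1: r = r^2 * 21 mod 31 = 1^2 * 21 = 1*21 = 21
  bit 1 = 0: r = r^2 mod 31 = 21^2 = 7
  bit 2 = 1: r = r^2 * 21 mod 31 = 7^2 * 21 = 18*21 = 6
  bit 3 = 0: r = r^2 mod 31 = 6^2 = 5
  -> A = 5
B = 21^22 mod 31  (bits of 22 = 10110)
  bit 0 = 1: r = r^2 * 21 mod 31 = 1^2 * 21 = 1*21 = 21
  bit 1 = 0: r = r^2 mod 31 = 21^2 = 7
  bit 2 = 1: r = r^2 * 21 mod 31 = 7^2 * 21 = 18*21 = 6
  bit 3 = 1: r = r^2 * 21 mod 31 = 6^2 * 21 = 5*21 = 12
  bit 4 = 0: r = r^2 mod 31 = 12^2 = 20
  -> B = 20
s = B^a = 20^10 mod 31  (bits of 10 = 1010)
  bit 0 = 1: r = r^2 * 20 mod 31 = 1^2 * 20 = 1*20 = 20
  bit 1 = 0: r = r^2 mod 31 = 20^2 = 28
  bit 2 = 1: r = r^2 * 20 mod 31 = 28^2 * 20 = 9*20 = 25
  bit 3 = 0: r = r^2 mod 31 = 25^2 = 5
  -> s = B^a = 5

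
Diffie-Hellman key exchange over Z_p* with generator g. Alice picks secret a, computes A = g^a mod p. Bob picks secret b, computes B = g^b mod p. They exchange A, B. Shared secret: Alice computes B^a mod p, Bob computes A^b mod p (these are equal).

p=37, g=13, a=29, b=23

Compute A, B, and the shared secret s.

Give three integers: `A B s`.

A = 13^29 mod 37  (bits of 29 = 11101)
  bit 0 = 1: r = r^2 * 13 mod 37 = 1^2 * 13 = 1*13 = 13
  bit 1 = 1: r = r^2 * 13 mod 37 = 13^2 * 13 = 21*13 = 14
  bit 2 = 1: r = r^2 * 13 mod 37 = 14^2 * 13 = 11*13 = 32
  bit 3 = 0: r = r^2 mod 37 = 32^2 = 25
  bit 4 = 1: r = r^2 * 13 mod 37 = 25^2 * 13 = 33*13 = 22
  -> A = 22
B = 13^23 mod 37  (bits of 23 = 10111)
  bit 0 = 1: r = r^2 * 13 mod 37 = 1^2 * 13 = 1*13 = 13
  bit 1 = 0: r = r^2 mod 37 = 13^2 = 21
  bit 2 = 1: r = r^2 * 13 mod 37 = 21^2 * 13 = 34*13 = 35
  bit 3 = 1: r = r^2 * 13 mod 37 = 35^2 * 13 = 4*13 = 15
  bit 4 = 1: r = r^2 * 13 mod 37 = 15^2 * 13 = 3*13 = 2
  -> B = 2
s = B^a = 2^29 mod 37  (bits of 29 = 11101)
  bit 0 = 1: r = r^2 * 2 mod 37 = 1^2 * 2 = 1*2 = 2
  bit 1 = 1: r = r^2 * 2 mod 37 = 2^2 * 2 = 4*2 = 8
  bit 2 = 1: r = r^2 * 2 mod 37 = 8^2 * 2 = 27*2 = 17
  bit 3 = 0: r = r^2 mod 37 = 17^2 = 30
  bit 4 = 1: r = r^2 * 2 mod 37 = 30^2 * 2 = 12*2 = 24
  -> s = B^a = 24

Answer: 22 2 24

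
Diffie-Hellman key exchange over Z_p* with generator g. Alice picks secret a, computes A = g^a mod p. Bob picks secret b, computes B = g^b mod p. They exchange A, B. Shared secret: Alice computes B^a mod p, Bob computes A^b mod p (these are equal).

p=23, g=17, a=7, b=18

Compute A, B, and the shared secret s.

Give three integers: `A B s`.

A = 17^7 mod 23  (bits of 7 = 111)
  bit 0 = 1: r = r^2 * 17 mod 23 = 1^2 * 17 = 1*17 = 17
  bit 1 = 1: r = r^2 * 17 mod 23 = 17^2 * 17 = 13*17 = 14
  bit 2 = 1: r = r^2 * 17 mod 23 = 14^2 * 17 = 12*17 = 20
  -> A = 20
B = 17^18 mod 23  (bits of 18 = 10010)
  bit 0 = 1: r = r^2 * 17 mod 23 = 1^2 * 17 = 1*17 = 17
  bit 1 = 0: r = r^2 mod 23 = 17^2 = 13
  bit 2 = 0: r = r^2 mod 23 = 13^2 = 8
  bit 3 = 1: r = r^2 * 17 mod 23 = 8^2 * 17 = 18*17 = 7
  bit 4 = 0: r = r^2 mod 23 = 7^2 = 3
  -> B = 3
s = B^a = 3^7 mod 23  (bits of 7 = 111)
  bit 0 = 1: r = r^2 * 3 mod 23 = 1^2 * 3 = 1*3 = 3
  bit 1 = 1: r = r^2 * 3 mod 23 = 3^2 * 3 = 9*3 = 4
  bit 2 = 1: r = r^2 * 3 mod 23 = 4^2 * 3 = 16*3 = 2
  -> s = B^a = 2

Answer: 20 3 2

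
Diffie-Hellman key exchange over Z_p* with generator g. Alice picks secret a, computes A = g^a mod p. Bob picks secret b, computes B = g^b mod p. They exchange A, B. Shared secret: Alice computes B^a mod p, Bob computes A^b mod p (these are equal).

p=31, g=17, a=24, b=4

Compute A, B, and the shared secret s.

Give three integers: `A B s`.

Answer: 4 7 8

Derivation:
A = 17^24 mod 31  (bits of 24 = 11000)
  bit 0 = 1: r = r^2 * 17 mod 31 = 1^2 * 17 = 1*17 = 17
  bit 1 = 1: r = r^2 * 17 mod 31 = 17^2 * 17 = 10*17 = 15
  bit 2 = 0: r = r^2 mod 31 = 15^2 = 8
  bit 3 = 0: r = r^2 mod 31 = 8^2 = 2
  bit 4 = 0: r = r^2 mod 31 = 2^2 = 4
  -> A = 4
B = 17^4 mod 31  (bits of 4 = 100)
  bit 0 = 1: r = r^2 * 17 mod 31 = 1^2 * 17 = 1*17 = 17
  bit 1 = 0: r = r^2 mod 31 = 17^2 = 10
  bit 2 = 0: r = r^2 mod 31 = 10^2 = 7
  -> B = 7
s = B^a = 7^24 mod 31  (bits of 24 = 11000)
  bit 0 = 1: r = r^2 * 7 mod 31 = 1^2 * 7 = 1*7 = 7
  bit 1 = 1: r = r^2 * 7 mod 31 = 7^2 * 7 = 18*7 = 2
  bit 2 = 0: r = r^2 mod 31 = 2^2 = 4
  bit 3 = 0: r = r^2 mod 31 = 4^2 = 16
  bit 4 = 0: r = r^2 mod 31 = 16^2 = 8
  -> s = B^a = 8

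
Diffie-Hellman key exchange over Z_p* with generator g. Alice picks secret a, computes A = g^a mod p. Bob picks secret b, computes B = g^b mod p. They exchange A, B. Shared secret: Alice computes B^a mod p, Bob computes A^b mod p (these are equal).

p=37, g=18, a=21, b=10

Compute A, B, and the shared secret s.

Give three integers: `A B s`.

A = 18^21 mod 37  (bits of 21 = 10101)
  bit 0 = 1: r = r^2 * 18 mod 37 = 1^2 * 18 = 1*18 = 18
  bit 1 = 0: r = r^2 mod 37 = 18^2 = 28
  bit 2 = 1: r = r^2 * 18 mod 37 = 28^2 * 18 = 7*18 = 15
  bit 3 = 0: r = r^2 mod 37 = 15^2 = 3
  bit 4 = 1: r = r^2 * 18 mod 37 = 3^2 * 18 = 9*18 = 14
  -> A = 14
B = 18^10 mod 37  (bits of 10 = 1010)
  bit 0 = 1: r = r^2 * 18 mod 37 = 1^2 * 18 = 1*18 = 18
  bit 1 = 0: r = r^2 mod 37 = 18^2 = 28
  bit 2 = 1: r = r^2 * 18 mod 37 = 28^2 * 18 = 7*18 = 15
  bit 3 = 0: r = r^2 mod 37 = 15^2 = 3
  -> B = 3
s = B^a = 3^21 mod 37  (bits of 21 = 10101)
  bit 0 = 1: r = r^2 * 3 mod 37 = 1^2 * 3 = 1*3 = 3
  bit 1 = 0: r = r^2 mod 37 = 3^2 = 9
  bit 2 = 1: r = r^2 * 3 mod 37 = 9^2 * 3 = 7*3 = 21
  bit 3 = 0: r = r^2 mod 37 = 21^2 = 34
  bit 4 = 1: r = r^2 * 3 mod 37 = 34^2 * 3 = 9*3 = 27
  -> s = B^a = 27

Answer: 14 3 27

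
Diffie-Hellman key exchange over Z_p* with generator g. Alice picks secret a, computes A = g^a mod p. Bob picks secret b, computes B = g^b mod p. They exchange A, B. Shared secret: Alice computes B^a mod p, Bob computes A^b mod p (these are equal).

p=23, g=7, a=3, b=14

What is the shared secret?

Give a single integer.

Answer: 8

Derivation:
A = 7^3 mod 23  (bits of 3 = 11)
  bit 0 = 1: r = r^2 * 7 mod 23 = 1^2 * 7 = 1*7 = 7
  bit 1 = 1: r = r^2 * 7 mod 23 = 7^2 * 7 = 3*7 = 21
  -> A = 21
B = 7^14 mod 23  (bits of 14 = 1110)
  bit 0 = 1: r = r^2 * 7 mod 23 = 1^2 * 7 = 1*7 = 7
  bit 1 = 1: r = r^2 * 7 mod 23 = 7^2 * 7 = 3*7 = 21
  bit 2 = 1: r = r^2 * 7 mod 23 = 21^2 * 7 = 4*7 = 5
  bit 3 = 0: r = r^2 mod 23 = 5^2 = 2
  -> B = 2
s = B^a = 2^3 mod 23  (bits of 3 = 11)
  bit 0 = 1: r = r^2 * 2 mod 23 = 1^2 * 2 = 1*2 = 2
  bit 1 = 1: r = r^2 * 2 mod 23 = 2^2 * 2 = 4*2 = 8
  -> s = B^a = 8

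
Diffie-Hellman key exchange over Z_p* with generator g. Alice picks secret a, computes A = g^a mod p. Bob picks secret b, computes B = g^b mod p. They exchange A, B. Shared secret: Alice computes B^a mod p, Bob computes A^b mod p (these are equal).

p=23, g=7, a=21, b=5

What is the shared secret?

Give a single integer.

A = 7^21 mod 23  (bits of 21 = 10101)
  bit 0 = 1: r = r^2 * 7 mod 23 = 1^2 * 7 = 1*7 = 7
  bit 1 = 0: r = r^2 mod 23 = 7^2 = 3
  bit 2 = 1: r = r^2 * 7 mod 23 = 3^2 * 7 = 9*7 = 17
  bit 3 = 0: r = r^2 mod 23 = 17^2 = 13
  bit 4 = 1: r = r^2 * 7 mod 23 = 13^2 * 7 = 8*7 = 10
  -> A = 10
B = 7^5 mod 23  (bits of 5 = 101)
  bit 0 = 1: r = r^2 * 7 mod 23 = 1^2 * 7 = 1*7 = 7
  bit 1 = 0: r = r^2 mod 23 = 7^2 = 3
  bit 2 = 1: r = r^2 * 7 mod 23 = 3^2 * 7 = 9*7 = 17
  -> B = 17
s = B^a = 17^21 mod 23  (bits of 21 = 10101)
  bit 0 = 1: r = r^2 * 17 mod 23 = 1^2 * 17 = 1*17 = 17
  bit 1 = 0: r = r^2 mod 23 = 17^2 = 13
  bit 2 = 1: r = r^2 * 17 mod 23 = 13^2 * 17 = 8*17 = 21
  bit 3 = 0: r = r^2 mod 23 = 21^2 = 4
  bit 4 = 1: r = r^2 * 17 mod 23 = 4^2 * 17 = 16*17 = 19
  -> s = B^a = 19

Answer: 19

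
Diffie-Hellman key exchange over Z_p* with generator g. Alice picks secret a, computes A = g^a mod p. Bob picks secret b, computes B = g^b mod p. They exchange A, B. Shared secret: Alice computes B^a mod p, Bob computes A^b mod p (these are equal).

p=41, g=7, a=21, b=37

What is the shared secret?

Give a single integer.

A = 7^21 mod 41  (bits of 21 = 10101)
  bit 0 = 1: r = r^2 * 7 mod 41 = 1^2 * 7 = 1*7 = 7
  bit 1 = 0: r = r^2 mod 41 = 7^2 = 8
  bit 2 = 1: r = r^2 * 7 mod 41 = 8^2 * 7 = 23*7 = 38
  bit 3 = 0: r = r^2 mod 41 = 38^2 = 9
  bit 4 = 1: r = r^2 * 7 mod 41 = 9^2 * 7 = 40*7 = 34
  -> A = 34
B = 7^37 mod 41  (bits of 37 = 100101)
  bit 0 = 1: r = r^2 * 7 mod 41 = 1^2 * 7 = 1*7 = 7
  bit 1 = 0: r = r^2 mod 41 = 7^2 = 8
  bit 2 = 0: r = r^2 mod 41 = 8^2 = 23
  bit 3 = 1: r = r^2 * 7 mod 41 = 23^2 * 7 = 37*7 = 13
  bit 4 = 0: r = r^2 mod 41 = 13^2 = 5
  bit 5 = 1: r = r^2 * 7 mod 41 = 5^2 * 7 = 25*7 = 11
  -> B = 11
s = B^a = 11^21 mod 41  (bits of 21 = 10101)
  bit 0 = 1: r = r^2 * 11 mod 41 = 1^2 * 11 = 1*11 = 11
  bit 1 = 0: r = r^2 mod 41 = 11^2 = 39
  bit 2 = 1: r = r^2 * 11 mod 41 = 39^2 * 11 = 4*11 = 3
  bit 3 = 0: r = r^2 mod 41 = 3^2 = 9
  bit 4 = 1: r = r^2 * 11 mod 41 = 9^2 * 11 = 40*11 = 30
  -> s = B^a = 30

Answer: 30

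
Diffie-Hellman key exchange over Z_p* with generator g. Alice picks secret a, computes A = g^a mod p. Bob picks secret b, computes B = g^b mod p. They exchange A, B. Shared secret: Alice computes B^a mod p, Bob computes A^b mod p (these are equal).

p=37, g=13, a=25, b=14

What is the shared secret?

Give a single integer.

Answer: 28

Derivation:
A = 13^25 mod 37  (bits of 25 = 11001)
  bit 0 = 1: r = r^2 * 13 mod 37 = 1^2 * 13 = 1*13 = 13
  bit 1 = 1: r = r^2 * 13 mod 37 = 13^2 * 13 = 21*13 = 14
  bit 2 = 0: r = r^2 mod 37 = 14^2 = 11
  bit 3 = 0: r = r^2 mod 37 = 11^2 = 10
  bit 4 = 1: r = r^2 * 13 mod 37 = 10^2 * 13 = 26*13 = 5
  -> A = 5
B = 13^14 mod 37  (bits of 14 = 1110)
  bit 0 = 1: r = r^2 * 13 mod 37 = 1^2 * 13 = 1*13 = 13
  bit 1 = 1: r = r^2 * 13 mod 37 = 13^2 * 13 = 21*13 = 14
  bit 2 = 1: r = r^2 * 13 mod 37 = 14^2 * 13 = 11*13 = 32
  bit 3 = 0: r = r^2 mod 37 = 32^2 = 25
  -> B = 25
s = B^a = 25^25 mod 37  (bits of 25 = 11001)
  bit 0 = 1: r = r^2 * 25 mod 37 = 1^2 * 25 = 1*25 = 25
  bit 1 = 1: r = r^2 * 25 mod 37 = 25^2 * 25 = 33*25 = 11
  bit 2 = 0: r = r^2 mod 37 = 11^2 = 10
  bit 3 = 0: r = r^2 mod 37 = 10^2 = 26
  bit 4 = 1: r = r^2 * 25 mod 37 = 26^2 * 25 = 10*25 = 28
  -> s = B^a = 28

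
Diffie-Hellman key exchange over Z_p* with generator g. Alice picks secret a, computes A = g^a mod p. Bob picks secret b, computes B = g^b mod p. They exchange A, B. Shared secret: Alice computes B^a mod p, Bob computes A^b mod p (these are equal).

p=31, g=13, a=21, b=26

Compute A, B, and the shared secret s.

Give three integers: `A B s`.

A = 13^21 mod 31  (bits of 21 = 10101)
  bit 0 = 1: r = r^2 * 13 mod 31 = 1^2 * 13 = 1*13 = 13
  bit 1 = 0: r = r^2 mod 31 = 13^2 = 14
  bit 2 = 1: r = r^2 * 13 mod 31 = 14^2 * 13 = 10*13 = 6
  bit 3 = 0: r = r^2 mod 31 = 6^2 = 5
  bit 4 = 1: r = r^2 * 13 mod 31 = 5^2 * 13 = 25*13 = 15
  -> A = 15
B = 13^26 mod 31  (bits of 26 = 11010)
  bit 0 = 1: r = r^2 * 13 mod 31 = 1^2 * 13 = 1*13 = 13
  bit 1 = 1: r = r^2 * 13 mod 31 = 13^2 * 13 = 14*13 = 27
  bit 2 = 0: r = r^2 mod 31 = 27^2 = 16
  bit 3 = 1: r = r^2 * 13 mod 31 = 16^2 * 13 = 8*13 = 11
  bit 4 = 0: r = r^2 mod 31 = 11^2 = 28
  -> B = 28
s = B^a = 28^21 mod 31  (bits of 21 = 10101)
  bit 0 = 1: r = r^2 * 28 mod 31 = 1^2 * 28 = 1*28 = 28
  bit 1 = 0: r = r^2 mod 31 = 28^2 = 9
  bit 2 = 1: r = r^2 * 28 mod 31 = 9^2 * 28 = 19*28 = 5
  bit 3 = 0: r = r^2 mod 31 = 5^2 = 25
  bit 4 = 1: r = r^2 * 28 mod 31 = 25^2 * 28 = 5*28 = 16
  -> s = B^a = 16

Answer: 15 28 16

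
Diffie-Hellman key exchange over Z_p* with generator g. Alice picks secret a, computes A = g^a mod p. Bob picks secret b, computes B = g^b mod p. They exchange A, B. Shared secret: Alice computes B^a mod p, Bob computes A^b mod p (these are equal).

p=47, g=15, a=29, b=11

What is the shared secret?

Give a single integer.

A = 15^29 mod 47  (bits of 29 = 11101)
  bit 0 = 1: r = r^2 * 15 mod 47 = 1^2 * 15 = 1*15 = 15
  bit 1 = 1: r = r^2 * 15 mod 47 = 15^2 * 15 = 37*15 = 38
  bit 2 = 1: r = r^2 * 15 mod 47 = 38^2 * 15 = 34*15 = 40
  bit 3 = 0: r = r^2 mod 47 = 40^2 = 2
  bit 4 = 1: r = r^2 * 15 mod 47 = 2^2 * 15 = 4*15 = 13
  -> A = 13
B = 15^11 mod 47  (bits of 11 = 1011)
  bit 0 = 1: r = r^2 * 15 mod 47 = 1^2 * 15 = 1*15 = 15
  bit 1 = 0: r = r^2 mod 47 = 15^2 = 37
  bit 2 = 1: r = r^2 * 15 mod 47 = 37^2 * 15 = 6*15 = 43
  bit 3 = 1: r = r^2 * 15 mod 47 = 43^2 * 15 = 16*15 = 5
  -> B = 5
s = B^a = 5^29 mod 47  (bits of 29 = 11101)
  bit 0 = 1: r = r^2 * 5 mod 47 = 1^2 * 5 = 1*5 = 5
  bit 1 = 1: r = r^2 * 5 mod 47 = 5^2 * 5 = 25*5 = 31
  bit 2 = 1: r = r^2 * 5 mod 47 = 31^2 * 5 = 21*5 = 11
  bit 3 = 0: r = r^2 mod 47 = 11^2 = 27
  bit 4 = 1: r = r^2 * 5 mod 47 = 27^2 * 5 = 24*5 = 26
  -> s = B^a = 26

Answer: 26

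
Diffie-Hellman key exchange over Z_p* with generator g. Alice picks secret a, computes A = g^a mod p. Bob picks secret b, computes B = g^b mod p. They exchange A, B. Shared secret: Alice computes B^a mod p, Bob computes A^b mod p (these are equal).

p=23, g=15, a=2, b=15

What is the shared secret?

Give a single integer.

A = 15^2 mod 23  (bits of 2 = 10)
  bit 0 = 1: r = r^2 * 15 mod 23 = 1^2 * 15 = 1*15 = 15
  bit 1 = 0: r = r^2 mod 23 = 15^2 = 18
  -> A = 18
B = 15^15 mod 23  (bits of 15 = 1111)
  bit 0 = 1: r = r^2 * 15 mod 23 = 1^2 * 15 = 1*15 = 15
  bit 1 = 1: r = r^2 * 15 mod 23 = 15^2 * 15 = 18*15 = 17
  bit 2 = 1: r = r^2 * 15 mod 23 = 17^2 * 15 = 13*15 = 11
  bit 3 = 1: r = r^2 * 15 mod 23 = 11^2 * 15 = 6*15 = 21
  -> B = 21
s = B^a = 21^2 mod 23  (bits of 2 = 10)
  bit 0 = 1: r = r^2 * 21 mod 23 = 1^2 * 21 = 1*21 = 21
  bit 1 = 0: r = r^2 mod 23 = 21^2 = 4
  -> s = B^a = 4

Answer: 4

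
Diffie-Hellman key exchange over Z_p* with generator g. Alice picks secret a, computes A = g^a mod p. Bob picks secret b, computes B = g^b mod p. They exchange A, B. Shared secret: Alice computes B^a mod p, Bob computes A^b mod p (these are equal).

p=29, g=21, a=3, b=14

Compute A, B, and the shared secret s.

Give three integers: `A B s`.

Answer: 10 28 28

Derivation:
A = 21^3 mod 29  (bits of 3 = 11)
  bit 0 = 1: r = r^2 * 21 mod 29 = 1^2 * 21 = 1*21 = 21
  bit 1 = 1: r = r^2 * 21 mod 29 = 21^2 * 21 = 6*21 = 10
  -> A = 10
B = 21^14 mod 29  (bits of 14 = 1110)
  bit 0 = 1: r = r^2 * 21 mod 29 = 1^2 * 21 = 1*21 = 21
  bit 1 = 1: r = r^2 * 21 mod 29 = 21^2 * 21 = 6*21 = 10
  bit 2 = 1: r = r^2 * 21 mod 29 = 10^2 * 21 = 13*21 = 12
  bit 3 = 0: r = r^2 mod 29 = 12^2 = 28
  -> B = 28
s = B^a = 28^3 mod 29  (bits of 3 = 11)
  bit 0 = 1: r = r^2 * 28 mod 29 = 1^2 * 28 = 1*28 = 28
  bit 1 = 1: r = r^2 * 28 mod 29 = 28^2 * 28 = 1*28 = 28
  -> s = B^a = 28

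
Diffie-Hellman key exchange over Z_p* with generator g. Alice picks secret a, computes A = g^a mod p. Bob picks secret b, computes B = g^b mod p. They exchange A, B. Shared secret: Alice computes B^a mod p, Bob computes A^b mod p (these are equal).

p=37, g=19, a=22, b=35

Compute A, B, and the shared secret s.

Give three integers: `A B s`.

A = 19^22 mod 37  (bits of 22 = 10110)
  bit 0 = 1: r = r^2 * 19 mod 37 = 1^2 * 19 = 1*19 = 19
  bit 1 = 0: r = r^2 mod 37 = 19^2 = 28
  bit 2 = 1: r = r^2 * 19 mod 37 = 28^2 * 19 = 7*19 = 22
  bit 3 = 1: r = r^2 * 19 mod 37 = 22^2 * 19 = 3*19 = 20
  bit 4 = 0: r = r^2 mod 37 = 20^2 = 30
  -> A = 30
B = 19^35 mod 37  (bits of 35 = 100011)
  bit 0 = 1: r = r^2 * 19 mod 37 = 1^2 * 19 = 1*19 = 19
  bit 1 = 0: r = r^2 mod 37 = 19^2 = 28
  bit 2 = 0: r = r^2 mod 37 = 28^2 = 7
  bit 3 = 0: r = r^2 mod 37 = 7^2 = 12
  bit 4 = 1: r = r^2 * 19 mod 37 = 12^2 * 19 = 33*19 = 35
  bit 5 = 1: r = r^2 * 19 mod 37 = 35^2 * 19 = 4*19 = 2
  -> B = 2
s = B^a = 2^22 mod 37  (bits of 22 = 10110)
  bit 0 = 1: r = r^2 * 2 mod 37 = 1^2 * 2 = 1*2 = 2
  bit 1 = 0: r = r^2 mod 37 = 2^2 = 4
  bit 2 = 1: r = r^2 * 2 mod 37 = 4^2 * 2 = 16*2 = 32
  bit 3 = 1: r = r^2 * 2 mod 37 = 32^2 * 2 = 25*2 = 13
  bit 4 = 0: r = r^2 mod 37 = 13^2 = 21
  -> s = B^a = 21

Answer: 30 2 21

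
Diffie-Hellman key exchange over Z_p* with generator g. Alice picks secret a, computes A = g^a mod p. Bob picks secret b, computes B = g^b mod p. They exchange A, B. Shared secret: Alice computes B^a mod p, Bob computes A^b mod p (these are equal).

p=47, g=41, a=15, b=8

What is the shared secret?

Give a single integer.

Answer: 21

Derivation:
A = 41^15 mod 47  (bits of 15 = 1111)
  bit 0 = 1: r = r^2 * 41 mod 47 = 1^2 * 41 = 1*41 = 41
  bit 1 = 1: r = r^2 * 41 mod 47 = 41^2 * 41 = 36*41 = 19
  bit 2 = 1: r = r^2 * 41 mod 47 = 19^2 * 41 = 32*41 = 43
  bit 3 = 1: r = r^2 * 41 mod 47 = 43^2 * 41 = 16*41 = 45
  -> A = 45
B = 41^8 mod 47  (bits of 8 = 1000)
  bit 0 = 1: r = r^2 * 41 mod 47 = 1^2 * 41 = 1*41 = 41
  bit 1 = 0: r = r^2 mod 47 = 41^2 = 36
  bit 2 = 0: r = r^2 mod 47 = 36^2 = 27
  bit 3 = 0: r = r^2 mod 47 = 27^2 = 24
  -> B = 24
s = B^a = 24^15 mod 47  (bits of 15 = 1111)
  bit 0 = 1: r = r^2 * 24 mod 47 = 1^2 * 24 = 1*24 = 24
  bit 1 = 1: r = r^2 * 24 mod 47 = 24^2 * 24 = 12*24 = 6
  bit 2 = 1: r = r^2 * 24 mod 47 = 6^2 * 24 = 36*24 = 18
  bit 3 = 1: r = r^2 * 24 mod 47 = 18^2 * 24 = 42*24 = 21
  -> s = B^a = 21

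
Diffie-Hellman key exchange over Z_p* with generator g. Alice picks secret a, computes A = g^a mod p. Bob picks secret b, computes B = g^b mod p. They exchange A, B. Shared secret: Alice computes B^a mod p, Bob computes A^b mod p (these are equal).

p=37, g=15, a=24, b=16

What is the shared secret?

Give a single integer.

A = 15^24 mod 37  (bits of 24 = 11000)
  bit 0 = 1: r = r^2 * 15 mod 37 = 1^2 * 15 = 1*15 = 15
  bit 1 = 1: r = r^2 * 15 mod 37 = 15^2 * 15 = 3*15 = 8
  bit 2 = 0: r = r^2 mod 37 = 8^2 = 27
  bit 3 = 0: r = r^2 mod 37 = 27^2 = 26
  bit 4 = 0: r = r^2 mod 37 = 26^2 = 10
  -> A = 10
B = 15^16 mod 37  (bits of 16 = 10000)
  bit 0 = 1: r = r^2 * 15 mod 37 = 1^2 * 15 = 1*15 = 15
  bit 1 = 0: r = r^2 mod 37 = 15^2 = 3
  bit 2 = 0: r = r^2 mod 37 = 3^2 = 9
  bit 3 = 0: r = r^2 mod 37 = 9^2 = 7
  bit 4 = 0: r = r^2 mod 37 = 7^2 = 12
  -> B = 12
s = B^a = 12^24 mod 37  (bits of 24 = 11000)
  bit 0 = 1: r = r^2 * 12 mod 37 = 1^2 * 12 = 1*12 = 12
  bit 1 = 1: r = r^2 * 12 mod 37 = 12^2 * 12 = 33*12 = 26
  bit 2 = 0: r = r^2 mod 37 = 26^2 = 10
  bit 3 = 0: r = r^2 mod 37 = 10^2 = 26
  bit 4 = 0: r = r^2 mod 37 = 26^2 = 10
  -> s = B^a = 10

Answer: 10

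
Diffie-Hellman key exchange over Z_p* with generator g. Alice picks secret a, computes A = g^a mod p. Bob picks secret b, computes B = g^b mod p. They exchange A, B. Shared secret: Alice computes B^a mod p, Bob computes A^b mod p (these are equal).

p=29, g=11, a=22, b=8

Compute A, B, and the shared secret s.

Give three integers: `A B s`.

A = 11^22 mod 29  (bits of 22 = 10110)
  bit 0 = 1: r = r^2 * 11 mod 29 = 1^2 * 11 = 1*11 = 11
  bit 1 = 0: r = r^2 mod 29 = 11^2 = 5
  bit 2 = 1: r = r^2 * 11 mod 29 = 5^2 * 11 = 25*11 = 14
  bit 3 = 1: r = r^2 * 11 mod 29 = 14^2 * 11 = 22*11 = 10
  bit 4 = 0: r = r^2 mod 29 = 10^2 = 13
  -> A = 13
B = 11^8 mod 29  (bits of 8 = 1000)
  bit 0 = 1: r = r^2 * 11 mod 29 = 1^2 * 11 = 1*11 = 11
  bit 1 = 0: r = r^2 mod 29 = 11^2 = 5
  bit 2 = 0: r = r^2 mod 29 = 5^2 = 25
  bit 3 = 0: r = r^2 mod 29 = 25^2 = 16
  -> B = 16
s = B^a = 16^22 mod 29  (bits of 22 = 10110)
  bit 0 = 1: r = r^2 * 16 mod 29 = 1^2 * 16 = 1*16 = 16
  bit 1 = 0: r = r^2 mod 29 = 16^2 = 24
  bit 2 = 1: r = r^2 * 16 mod 29 = 24^2 * 16 = 25*16 = 23
  bit 3 = 1: r = r^2 * 16 mod 29 = 23^2 * 16 = 7*16 = 25
  bit 4 = 0: r = r^2 mod 29 = 25^2 = 16
  -> s = B^a = 16

Answer: 13 16 16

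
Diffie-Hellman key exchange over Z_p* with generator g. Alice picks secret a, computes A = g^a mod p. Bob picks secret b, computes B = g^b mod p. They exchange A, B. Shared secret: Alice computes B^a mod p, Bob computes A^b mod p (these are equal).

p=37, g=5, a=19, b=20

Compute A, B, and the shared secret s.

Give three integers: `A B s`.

A = 5^19 mod 37  (bits of 19 = 10011)
  bit 0 = 1: r = r^2 * 5 mod 37 = 1^2 * 5 = 1*5 = 5
  bit 1 = 0: r = r^2 mod 37 = 5^2 = 25
  bit 2 = 0: r = r^2 mod 37 = 25^2 = 33
  bit 3 = 1: r = r^2 * 5 mod 37 = 33^2 * 5 = 16*5 = 6
  bit 4 = 1: r = r^2 * 5 mod 37 = 6^2 * 5 = 36*5 = 32
  -> A = 32
B = 5^20 mod 37  (bits of 20 = 10100)
  bit 0 = 1: r = r^2 * 5 mod 37 = 1^2 * 5 = 1*5 = 5
  bit 1 = 0: r = r^2 mod 37 = 5^2 = 25
  bit 2 = 1: r = r^2 * 5 mod 37 = 25^2 * 5 = 33*5 = 17
  bit 3 = 0: r = r^2 mod 37 = 17^2 = 30
  bit 4 = 0: r = r^2 mod 37 = 30^2 = 12
  -> B = 12
s = B^a = 12^19 mod 37  (bits of 19 = 10011)
  bit 0 = 1: r = r^2 * 12 mod 37 = 1^2 * 12 = 1*12 = 12
  bit 1 = 0: r = r^2 mod 37 = 12^2 = 33
  bit 2 = 0: r = r^2 mod 37 = 33^2 = 16
  bit 3 = 1: r = r^2 * 12 mod 37 = 16^2 * 12 = 34*12 = 1
  bit 4 = 1: r = r^2 * 12 mod 37 = 1^2 * 12 = 1*12 = 12
  -> s = B^a = 12

Answer: 32 12 12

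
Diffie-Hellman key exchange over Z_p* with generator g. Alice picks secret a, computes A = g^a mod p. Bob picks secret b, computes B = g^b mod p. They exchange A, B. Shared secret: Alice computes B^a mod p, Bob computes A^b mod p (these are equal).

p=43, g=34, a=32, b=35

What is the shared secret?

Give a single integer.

Answer: 36

Derivation:
A = 34^32 mod 43  (bits of 32 = 100000)
  bit 0 = 1: r = r^2 * 34 mod 43 = 1^2 * 34 = 1*34 = 34
  bit 1 = 0: r = r^2 mod 43 = 34^2 = 38
  bit 2 = 0: r = r^2 mod 43 = 38^2 = 25
  bit 3 = 0: r = r^2 mod 43 = 25^2 = 23
  bit 4 = 0: r = r^2 mod 43 = 23^2 = 13
  bit 5 = 0: r = r^2 mod 43 = 13^2 = 40
  -> A = 40
B = 34^35 mod 43  (bits of 35 = 100011)
  bit 0 = 1: r = r^2 * 34 mod 43 = 1^2 * 34 = 1*34 = 34
  bit 1 = 0: r = r^2 mod 43 = 34^2 = 38
  bit 2 = 0: r = r^2 mod 43 = 38^2 = 25
  bit 3 = 0: r = r^2 mod 43 = 25^2 = 23
  bit 4 = 1: r = r^2 * 34 mod 43 = 23^2 * 34 = 13*34 = 12
  bit 5 = 1: r = r^2 * 34 mod 43 = 12^2 * 34 = 15*34 = 37
  -> B = 37
s = B^a = 37^32 mod 43  (bits of 32 = 100000)
  bit 0 = 1: r = r^2 * 37 mod 43 = 1^2 * 37 = 1*37 = 37
  bit 1 = 0: r = r^2 mod 43 = 37^2 = 36
  bit 2 = 0: r = r^2 mod 43 = 36^2 = 6
  bit 3 = 0: r = r^2 mod 43 = 6^2 = 36
  bit 4 = 0: r = r^2 mod 43 = 36^2 = 6
  bit 5 = 0: r = r^2 mod 43 = 6^2 = 36
  -> s = B^a = 36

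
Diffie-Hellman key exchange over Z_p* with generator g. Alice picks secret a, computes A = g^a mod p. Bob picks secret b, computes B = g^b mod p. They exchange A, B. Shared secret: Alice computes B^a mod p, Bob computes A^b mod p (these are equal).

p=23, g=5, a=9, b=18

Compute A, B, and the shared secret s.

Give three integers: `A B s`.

A = 5^9 mod 23  (bits of 9 = 1001)
  bit 0 = 1: r = r^2 * 5 mod 23 = 1^2 * 5 = 1*5 = 5
  bit 1 = 0: r = r^2 mod 23 = 5^2 = 2
  bit 2 = 0: r = r^2 mod 23 = 2^2 = 4
  bit 3 = 1: r = r^2 * 5 mod 23 = 4^2 * 5 = 16*5 = 11
  -> A = 11
B = 5^18 mod 23  (bits of 18 = 10010)
  bit 0 = 1: r = r^2 * 5 mod 23 = 1^2 * 5 = 1*5 = 5
  bit 1 = 0: r = r^2 mod 23 = 5^2 = 2
  bit 2 = 0: r = r^2 mod 23 = 2^2 = 4
  bit 3 = 1: r = r^2 * 5 mod 23 = 4^2 * 5 = 16*5 = 11
  bit 4 = 0: r = r^2 mod 23 = 11^2 = 6
  -> B = 6
s = B^a = 6^9 mod 23  (bits of 9 = 1001)
  bit 0 = 1: r = r^2 * 6 mod 23 = 1^2 * 6 = 1*6 = 6
  bit 1 = 0: r = r^2 mod 23 = 6^2 = 13
  bit 2 = 0: r = r^2 mod 23 = 13^2 = 8
  bit 3 = 1: r = r^2 * 6 mod 23 = 8^2 * 6 = 18*6 = 16
  -> s = B^a = 16

Answer: 11 6 16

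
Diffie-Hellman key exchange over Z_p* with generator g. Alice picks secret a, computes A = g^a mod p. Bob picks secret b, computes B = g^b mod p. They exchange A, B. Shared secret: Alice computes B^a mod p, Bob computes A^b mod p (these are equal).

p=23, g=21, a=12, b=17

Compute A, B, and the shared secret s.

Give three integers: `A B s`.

A = 21^12 mod 23  (bits of 12 = 1100)
  bit 0 = 1: r = r^2 * 21 mod 23 = 1^2 * 21 = 1*21 = 21
  bit 1 = 1: r = r^2 * 21 mod 23 = 21^2 * 21 = 4*21 = 15
  bit 2 = 0: r = r^2 mod 23 = 15^2 = 18
  bit 3 = 0: r = r^2 mod 23 = 18^2 = 2
  -> A = 2
B = 21^17 mod 23  (bits of 17 = 10001)
  bit 0 = 1: r = r^2 * 21 mod 23 = 1^2 * 21 = 1*21 = 21
  bit 1 = 0: r = r^2 mod 23 = 21^2 = 4
  bit 2 = 0: r = r^2 mod 23 = 4^2 = 16
  bit 3 = 0: r = r^2 mod 23 = 16^2 = 3
  bit 4 = 1: r = r^2 * 21 mod 23 = 3^2 * 21 = 9*21 = 5
  -> B = 5
s = B^a = 5^12 mod 23  (bits of 12 = 1100)
  bit 0 = 1: r = r^2 * 5 mod 23 = 1^2 * 5 = 1*5 = 5
  bit 1 = 1: r = r^2 * 5 mod 23 = 5^2 * 5 = 2*5 = 10
  bit 2 = 0: r = r^2 mod 23 = 10^2 = 8
  bit 3 = 0: r = r^2 mod 23 = 8^2 = 18
  -> s = B^a = 18

Answer: 2 5 18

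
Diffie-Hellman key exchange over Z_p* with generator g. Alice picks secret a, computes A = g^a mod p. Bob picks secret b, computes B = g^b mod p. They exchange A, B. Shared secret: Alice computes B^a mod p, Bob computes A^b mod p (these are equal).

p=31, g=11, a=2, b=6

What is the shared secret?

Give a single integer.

Answer: 16

Derivation:
A = 11^2 mod 31  (bits of 2 = 10)
  bit 0 = 1: r = r^2 * 11 mod 31 = 1^2 * 11 = 1*11 = 11
  bit 1 = 0: r = r^2 mod 31 = 11^2 = 28
  -> A = 28
B = 11^6 mod 31  (bits of 6 = 110)
  bit 0 = 1: r = r^2 * 11 mod 31 = 1^2 * 11 = 1*11 = 11
  bit 1 = 1: r = r^2 * 11 mod 31 = 11^2 * 11 = 28*11 = 29
  bit 2 = 0: r = r^2 mod 31 = 29^2 = 4
  -> B = 4
s = B^a = 4^2 mod 31  (bits of 2 = 10)
  bit 0 = 1: r = r^2 * 4 mod 31 = 1^2 * 4 = 1*4 = 4
  bit 1 = 0: r = r^2 mod 31 = 4^2 = 16
  -> s = B^a = 16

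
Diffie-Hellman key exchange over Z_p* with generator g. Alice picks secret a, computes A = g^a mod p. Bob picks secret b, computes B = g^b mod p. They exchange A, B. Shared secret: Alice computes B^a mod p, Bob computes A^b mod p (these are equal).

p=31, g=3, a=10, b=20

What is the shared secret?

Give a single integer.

A = 3^10 mod 31  (bits of 10 = 1010)
  bit 0 = 1: r = r^2 * 3 mod 31 = 1^2 * 3 = 1*3 = 3
  bit 1 = 0: r = r^2 mod 31 = 3^2 = 9
  bit 2 = 1: r = r^2 * 3 mod 31 = 9^2 * 3 = 19*3 = 26
  bit 3 = 0: r = r^2 mod 31 = 26^2 = 25
  -> A = 25
B = 3^20 mod 31  (bits of 20 = 10100)
  bit 0 = 1: r = r^2 * 3 mod 31 = 1^2 * 3 = 1*3 = 3
  bit 1 = 0: r = r^2 mod 31 = 3^2 = 9
  bit 2 = 1: r = r^2 * 3 mod 31 = 9^2 * 3 = 19*3 = 26
  bit 3 = 0: r = r^2 mod 31 = 26^2 = 25
  bit 4 = 0: r = r^2 mod 31 = 25^2 = 5
  -> B = 5
s = B^a = 5^10 mod 31  (bits of 10 = 1010)
  bit 0 = 1: r = r^2 * 5 mod 31 = 1^2 * 5 = 1*5 = 5
  bit 1 = 0: r = r^2 mod 31 = 5^2 = 25
  bit 2 = 1: r = r^2 * 5 mod 31 = 25^2 * 5 = 5*5 = 25
  bit 3 = 0: r = r^2 mod 31 = 25^2 = 5
  -> s = B^a = 5

Answer: 5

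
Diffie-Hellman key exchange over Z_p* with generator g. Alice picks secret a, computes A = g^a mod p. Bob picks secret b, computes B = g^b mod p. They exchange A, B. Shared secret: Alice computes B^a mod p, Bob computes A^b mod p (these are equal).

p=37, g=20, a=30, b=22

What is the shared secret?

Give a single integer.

Answer: 26

Derivation:
A = 20^30 mod 37  (bits of 30 = 11110)
  bit 0 = 1: r = r^2 * 20 mod 37 = 1^2 * 20 = 1*20 = 20
  bit 1 = 1: r = r^2 * 20 mod 37 = 20^2 * 20 = 30*20 = 8
  bit 2 = 1: r = r^2 * 20 mod 37 = 8^2 * 20 = 27*20 = 22
  bit 3 = 1: r = r^2 * 20 mod 37 = 22^2 * 20 = 3*20 = 23
  bit 4 = 0: r = r^2 mod 37 = 23^2 = 11
  -> A = 11
B = 20^22 mod 37  (bits of 22 = 10110)
  bit 0 = 1: r = r^2 * 20 mod 37 = 1^2 * 20 = 1*20 = 20
  bit 1 = 0: r = r^2 mod 37 = 20^2 = 30
  bit 2 = 1: r = r^2 * 20 mod 37 = 30^2 * 20 = 12*20 = 18
  bit 3 = 1: r = r^2 * 20 mod 37 = 18^2 * 20 = 28*20 = 5
  bit 4 = 0: r = r^2 mod 37 = 5^2 = 25
  -> B = 25
s = B^a = 25^30 mod 37  (bits of 30 = 11110)
  bit 0 = 1: r = r^2 * 25 mod 37 = 1^2 * 25 = 1*25 = 25
  bit 1 = 1: r = r^2 * 25 mod 37 = 25^2 * 25 = 33*25 = 11
  bit 2 = 1: r = r^2 * 25 mod 37 = 11^2 * 25 = 10*25 = 28
  bit 3 = 1: r = r^2 * 25 mod 37 = 28^2 * 25 = 7*25 = 27
  bit 4 = 0: r = r^2 mod 37 = 27^2 = 26
  -> s = B^a = 26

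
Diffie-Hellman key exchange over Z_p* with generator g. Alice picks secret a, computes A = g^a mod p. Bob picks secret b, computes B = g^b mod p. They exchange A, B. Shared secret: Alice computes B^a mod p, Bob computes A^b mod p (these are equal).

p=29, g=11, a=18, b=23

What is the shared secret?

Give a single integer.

Answer: 13

Derivation:
A = 11^18 mod 29  (bits of 18 = 10010)
  bit 0 = 1: r = r^2 * 11 mod 29 = 1^2 * 11 = 1*11 = 11
  bit 1 = 0: r = r^2 mod 29 = 11^2 = 5
  bit 2 = 0: r = r^2 mod 29 = 5^2 = 25
  bit 3 = 1: r = r^2 * 11 mod 29 = 25^2 * 11 = 16*11 = 2
  bit 4 = 0: r = r^2 mod 29 = 2^2 = 4
  -> A = 4
B = 11^23 mod 29  (bits of 23 = 10111)
  bit 0 = 1: r = r^2 * 11 mod 29 = 1^2 * 11 = 1*11 = 11
  bit 1 = 0: r = r^2 mod 29 = 11^2 = 5
  bit 2 = 1: r = r^2 * 11 mod 29 = 5^2 * 11 = 25*11 = 14
  bit 3 = 1: r = r^2 * 11 mod 29 = 14^2 * 11 = 22*11 = 10
  bit 4 = 1: r = r^2 * 11 mod 29 = 10^2 * 11 = 13*11 = 27
  -> B = 27
s = B^a = 27^18 mod 29  (bits of 18 = 10010)
  bit 0 = 1: r = r^2 * 27 mod 29 = 1^2 * 27 = 1*27 = 27
  bit 1 = 0: r = r^2 mod 29 = 27^2 = 4
  bit 2 = 0: r = r^2 mod 29 = 4^2 = 16
  bit 3 = 1: r = r^2 * 27 mod 29 = 16^2 * 27 = 24*27 = 10
  bit 4 = 0: r = r^2 mod 29 = 10^2 = 13
  -> s = B^a = 13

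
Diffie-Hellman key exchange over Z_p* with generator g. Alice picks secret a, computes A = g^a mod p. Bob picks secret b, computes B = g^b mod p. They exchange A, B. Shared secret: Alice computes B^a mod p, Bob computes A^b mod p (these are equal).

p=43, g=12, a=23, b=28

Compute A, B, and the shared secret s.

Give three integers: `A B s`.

Answer: 28 6 36

Derivation:
A = 12^23 mod 43  (bits of 23 = 10111)
  bit 0 = 1: r = r^2 * 12 mod 43 = 1^2 * 12 = 1*12 = 12
  bit 1 = 0: r = r^2 mod 43 = 12^2 = 15
  bit 2 = 1: r = r^2 * 12 mod 43 = 15^2 * 12 = 10*12 = 34
  bit 3 = 1: r = r^2 * 12 mod 43 = 34^2 * 12 = 38*12 = 26
  bit 4 = 1: r = r^2 * 12 mod 43 = 26^2 * 12 = 31*12 = 28
  -> A = 28
B = 12^28 mod 43  (bits of 28 = 11100)
  bit 0 = 1: r = r^2 * 12 mod 43 = 1^2 * 12 = 1*12 = 12
  bit 1 = 1: r = r^2 * 12 mod 43 = 12^2 * 12 = 15*12 = 8
  bit 2 = 1: r = r^2 * 12 mod 43 = 8^2 * 12 = 21*12 = 37
  bit 3 = 0: r = r^2 mod 43 = 37^2 = 36
  bit 4 = 0: r = r^2 mod 43 = 36^2 = 6
  -> B = 6
s = B^a = 6^23 mod 43  (bits of 23 = 10111)
  bit 0 = 1: r = r^2 * 6 mod 43 = 1^2 * 6 = 1*6 = 6
  bit 1 = 0: r = r^2 mod 43 = 6^2 = 36
  bit 2 = 1: r = r^2 * 6 mod 43 = 36^2 * 6 = 6*6 = 36
  bit 3 = 1: r = r^2 * 6 mod 43 = 36^2 * 6 = 6*6 = 36
  bit 4 = 1: r = r^2 * 6 mod 43 = 36^2 * 6 = 6*6 = 36
  -> s = B^a = 36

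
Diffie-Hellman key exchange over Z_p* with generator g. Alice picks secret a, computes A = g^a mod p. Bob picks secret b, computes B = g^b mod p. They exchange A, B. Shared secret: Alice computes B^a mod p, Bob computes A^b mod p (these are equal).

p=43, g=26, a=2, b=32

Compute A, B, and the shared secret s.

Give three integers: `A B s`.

Answer: 31 24 17

Derivation:
A = 26^2 mod 43  (bits of 2 = 10)
  bit 0 = 1: r = r^2 * 26 mod 43 = 1^2 * 26 = 1*26 = 26
  bit 1 = 0: r = r^2 mod 43 = 26^2 = 31
  -> A = 31
B = 26^32 mod 43  (bits of 32 = 100000)
  bit 0 = 1: r = r^2 * 26 mod 43 = 1^2 * 26 = 1*26 = 26
  bit 1 = 0: r = r^2 mod 43 = 26^2 = 31
  bit 2 = 0: r = r^2 mod 43 = 31^2 = 15
  bit 3 = 0: r = r^2 mod 43 = 15^2 = 10
  bit 4 = 0: r = r^2 mod 43 = 10^2 = 14
  bit 5 = 0: r = r^2 mod 43 = 14^2 = 24
  -> B = 24
s = B^a = 24^2 mod 43  (bits of 2 = 10)
  bit 0 = 1: r = r^2 * 24 mod 43 = 1^2 * 24 = 1*24 = 24
  bit 1 = 0: r = r^2 mod 43 = 24^2 = 17
  -> s = B^a = 17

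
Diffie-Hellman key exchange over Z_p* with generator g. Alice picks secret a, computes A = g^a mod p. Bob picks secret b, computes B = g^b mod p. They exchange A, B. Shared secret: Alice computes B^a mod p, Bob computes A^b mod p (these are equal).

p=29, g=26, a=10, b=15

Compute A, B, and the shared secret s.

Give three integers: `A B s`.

Answer: 5 3 5

Derivation:
A = 26^10 mod 29  (bits of 10 = 1010)
  bit 0 = 1: r = r^2 * 26 mod 29 = 1^2 * 26 = 1*26 = 26
  bit 1 = 0: r = r^2 mod 29 = 26^2 = 9
  bit 2 = 1: r = r^2 * 26 mod 29 = 9^2 * 26 = 23*26 = 18
  bit 3 = 0: r = r^2 mod 29 = 18^2 = 5
  -> A = 5
B = 26^15 mod 29  (bits of 15 = 1111)
  bit 0 = 1: r = r^2 * 26 mod 29 = 1^2 * 26 = 1*26 = 26
  bit 1 = 1: r = r^2 * 26 mod 29 = 26^2 * 26 = 9*26 = 2
  bit 2 = 1: r = r^2 * 26 mod 29 = 2^2 * 26 = 4*26 = 17
  bit 3 = 1: r = r^2 * 26 mod 29 = 17^2 * 26 = 28*26 = 3
  -> B = 3
s = B^a = 3^10 mod 29  (bits of 10 = 1010)
  bit 0 = 1: r = r^2 * 3 mod 29 = 1^2 * 3 = 1*3 = 3
  bit 1 = 0: r = r^2 mod 29 = 3^2 = 9
  bit 2 = 1: r = r^2 * 3 mod 29 = 9^2 * 3 = 23*3 = 11
  bit 3 = 0: r = r^2 mod 29 = 11^2 = 5
  -> s = B^a = 5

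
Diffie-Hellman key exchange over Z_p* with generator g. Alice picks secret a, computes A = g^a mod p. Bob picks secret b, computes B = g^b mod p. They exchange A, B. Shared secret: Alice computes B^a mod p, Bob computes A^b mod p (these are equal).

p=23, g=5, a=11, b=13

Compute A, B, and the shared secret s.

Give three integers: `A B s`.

A = 5^11 mod 23  (bits of 11 = 1011)
  bit 0 = 1: r = r^2 * 5 mod 23 = 1^2 * 5 = 1*5 = 5
  bit 1 = 0: r = r^2 mod 23 = 5^2 = 2
  bit 2 = 1: r = r^2 * 5 mod 23 = 2^2 * 5 = 4*5 = 20
  bit 3 = 1: r = r^2 * 5 mod 23 = 20^2 * 5 = 9*5 = 22
  -> A = 22
B = 5^13 mod 23  (bits of 13 = 1101)
  bit 0 = 1: r = r^2 * 5 mod 23 = 1^2 * 5 = 1*5 = 5
  bit 1 = 1: r = r^2 * 5 mod 23 = 5^2 * 5 = 2*5 = 10
  bit 2 = 0: r = r^2 mod 23 = 10^2 = 8
  bit 3 = 1: r = r^2 * 5 mod 23 = 8^2 * 5 = 18*5 = 21
  -> B = 21
s = B^a = 21^11 mod 23  (bits of 11 = 1011)
  bit 0 = 1: r = r^2 * 21 mod 23 = 1^2 * 21 = 1*21 = 21
  bit 1 = 0: r = r^2 mod 23 = 21^2 = 4
  bit 2 = 1: r = r^2 * 21 mod 23 = 4^2 * 21 = 16*21 = 14
  bit 3 = 1: r = r^2 * 21 mod 23 = 14^2 * 21 = 12*21 = 22
  -> s = B^a = 22

Answer: 22 21 22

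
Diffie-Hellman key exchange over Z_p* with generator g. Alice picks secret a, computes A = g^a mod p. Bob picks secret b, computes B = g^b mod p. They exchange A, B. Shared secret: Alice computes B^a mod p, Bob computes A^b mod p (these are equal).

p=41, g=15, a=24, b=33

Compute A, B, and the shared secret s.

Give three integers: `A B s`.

A = 15^24 mod 41  (bits of 24 = 11000)
  bit 0 = 1: r = r^2 * 15 mod 41 = 1^2 * 15 = 1*15 = 15
  bit 1 = 1: r = r^2 * 15 mod 41 = 15^2 * 15 = 20*15 = 13
  bit 2 = 0: r = r^2 mod 41 = 13^2 = 5
  bit 3 = 0: r = r^2 mod 41 = 5^2 = 25
  bit 4 = 0: r = r^2 mod 41 = 25^2 = 10
  -> A = 10
B = 15^33 mod 41  (bits of 33 = 100001)
  bit 0 = 1: r = r^2 * 15 mod 41 = 1^2 * 15 = 1*15 = 15
  bit 1 = 0: r = r^2 mod 41 = 15^2 = 20
  bit 2 = 0: r = r^2 mod 41 = 20^2 = 31
  bit 3 = 0: r = r^2 mod 41 = 31^2 = 18
  bit 4 = 0: r = r^2 mod 41 = 18^2 = 37
  bit 5 = 1: r = r^2 * 15 mod 41 = 37^2 * 15 = 16*15 = 35
  -> B = 35
s = B^a = 35^24 mod 41  (bits of 24 = 11000)
  bit 0 = 1: r = r^2 * 35 mod 41 = 1^2 * 35 = 1*35 = 35
  bit 1 = 1: r = r^2 * 35 mod 41 = 35^2 * 35 = 36*35 = 30
  bit 2 = 0: r = r^2 mod 41 = 30^2 = 39
  bit 3 = 0: r = r^2 mod 41 = 39^2 = 4
  bit 4 = 0: r = r^2 mod 41 = 4^2 = 16
  -> s = B^a = 16

Answer: 10 35 16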